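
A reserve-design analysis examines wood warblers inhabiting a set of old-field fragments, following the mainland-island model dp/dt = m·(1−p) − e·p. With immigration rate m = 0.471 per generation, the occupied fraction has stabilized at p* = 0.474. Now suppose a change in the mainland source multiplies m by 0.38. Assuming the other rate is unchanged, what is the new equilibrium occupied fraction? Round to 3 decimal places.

Balance m(1−p*) = e·p* gives e = m(1−p*)/p* = 0.471×0.52600/0.47400 = 0.52267.
New p* = m/(m+e) = 0.17898/(0.17898+0.52267) = 0.25508.

0.255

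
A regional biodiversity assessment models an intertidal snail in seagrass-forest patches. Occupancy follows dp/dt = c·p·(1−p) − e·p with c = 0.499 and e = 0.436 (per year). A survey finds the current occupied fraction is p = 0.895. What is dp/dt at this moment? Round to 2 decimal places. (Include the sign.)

-0.34

Colonization term: c·p·(1−p) = 0.499×0.895×0.1050 = 0.04689.
Extinction term: e·p = 0.39022.
dp/dt = 0.04689 − 0.39022 = -0.34333.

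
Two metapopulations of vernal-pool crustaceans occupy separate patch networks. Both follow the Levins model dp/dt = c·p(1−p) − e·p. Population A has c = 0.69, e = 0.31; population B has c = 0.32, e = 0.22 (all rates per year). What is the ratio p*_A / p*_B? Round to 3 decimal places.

1.762

A: p*_A = 1 − 0.31/0.69 = 0.5507.
B: p*_B = 1 − 0.22/0.32 = 0.3125.
p*_A / p*_B = 0.5507/0.3125 = 1.7623.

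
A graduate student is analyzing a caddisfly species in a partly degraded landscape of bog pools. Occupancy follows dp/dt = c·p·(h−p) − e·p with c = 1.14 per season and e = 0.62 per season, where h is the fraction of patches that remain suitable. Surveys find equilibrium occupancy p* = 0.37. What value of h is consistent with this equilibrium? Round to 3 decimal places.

At equilibrium c(h−p*) = e, so h = p* + e/c.
h = 0.37 + 0.62/1.14 = 0.37 + 0.5439 = 0.9139.

0.914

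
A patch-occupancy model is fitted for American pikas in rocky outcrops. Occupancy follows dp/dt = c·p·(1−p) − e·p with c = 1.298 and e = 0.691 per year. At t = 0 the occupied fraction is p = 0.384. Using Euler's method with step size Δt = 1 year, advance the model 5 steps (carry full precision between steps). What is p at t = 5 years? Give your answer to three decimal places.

0.466

Update rule: p ← p + [c·p·(1−p) − e·p]·Δt with Δt = 1.
t = 1: p = 0.38400 + (+0.04169) = 0.42569
t = 2: p = 0.42569 + (+0.02318) = 0.44887
t = 3: p = 0.44887 + (+0.01094) = 0.45981
t = 4: p = 0.45981 + (+0.00468) = 0.46448
t = 5: p = 0.46448 + (+0.00190) = 0.46639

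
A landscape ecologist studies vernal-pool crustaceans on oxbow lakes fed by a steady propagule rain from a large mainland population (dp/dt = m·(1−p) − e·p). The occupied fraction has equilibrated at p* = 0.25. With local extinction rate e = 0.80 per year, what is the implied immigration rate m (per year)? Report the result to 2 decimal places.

0.27

At equilibrium m(1−p*) = e·p*, so m = e·p*/(1−p*).
m = 0.80 × 0.25 / 0.7500 = 0.2000/0.7500 = 0.2667.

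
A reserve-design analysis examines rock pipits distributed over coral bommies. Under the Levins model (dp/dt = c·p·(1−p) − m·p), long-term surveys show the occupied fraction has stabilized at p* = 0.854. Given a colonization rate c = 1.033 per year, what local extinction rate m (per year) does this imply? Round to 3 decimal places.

At equilibrium c(1−p*) = m.
m = 1.033 × (1 − 0.854) = 1.033 × 0.1460 = 0.1508.

0.151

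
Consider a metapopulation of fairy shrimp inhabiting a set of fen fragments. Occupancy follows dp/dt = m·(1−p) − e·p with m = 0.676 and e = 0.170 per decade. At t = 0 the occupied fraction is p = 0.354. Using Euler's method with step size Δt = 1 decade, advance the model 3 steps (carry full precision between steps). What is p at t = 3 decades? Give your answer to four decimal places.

0.7974

Update rule: p ← p + [m·(1−p) − e·p]·Δt with Δt = 1.
step 1: Δp = +0.37652, p = 0.73052
step 2: Δp = +0.05798, p = 0.78850
step 3: Δp = +0.00893, p = 0.79743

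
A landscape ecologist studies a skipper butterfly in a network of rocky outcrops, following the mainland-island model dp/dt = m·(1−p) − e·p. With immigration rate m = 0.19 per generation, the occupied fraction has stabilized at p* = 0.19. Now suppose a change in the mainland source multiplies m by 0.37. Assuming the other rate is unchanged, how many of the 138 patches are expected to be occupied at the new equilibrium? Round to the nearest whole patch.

11

Balance m(1−p*) = e·p* gives e = m(1−p*)/p* = 0.19×0.81000/0.19000 = 0.81000.
New p* = m/(m+e) = 0.07030/(0.07030+0.81000) = 0.07986.
Expected occupied = 138 × 0.07986 = 11.02 ≈ 11.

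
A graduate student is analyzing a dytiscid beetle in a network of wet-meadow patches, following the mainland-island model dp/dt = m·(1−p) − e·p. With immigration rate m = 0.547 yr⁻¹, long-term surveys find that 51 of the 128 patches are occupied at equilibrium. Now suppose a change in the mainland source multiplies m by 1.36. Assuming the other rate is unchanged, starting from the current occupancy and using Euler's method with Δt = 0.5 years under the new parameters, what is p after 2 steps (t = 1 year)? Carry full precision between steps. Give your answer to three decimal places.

0.470

Observed p* = 51/128 = 0.39844.
Balance m(1−p*) = e·p* gives e = m(1−p*)/p* = 0.547×0.60156/0.39844 = 0.82586.
Starting from p₀ = 0.39844; update p ← p + (dp/dt)·Δt with the new parameters.
  1  |  dp/dt·Δt = +0.059230  |  p_1 = 0.457667
  2  |  dp/dt·Δt = +0.012741  |  p_2 = 0.470408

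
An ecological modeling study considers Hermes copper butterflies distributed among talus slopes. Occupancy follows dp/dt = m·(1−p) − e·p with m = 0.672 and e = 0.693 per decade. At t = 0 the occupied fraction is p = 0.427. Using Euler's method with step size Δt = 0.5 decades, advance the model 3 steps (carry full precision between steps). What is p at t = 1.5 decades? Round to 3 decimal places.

Update rule: p ← p + [m·(1−p) − e·p]·Δt with Δt = 0.5.
  1  |  dp/dt·Δt = +0.044573  |  p_1 = 0.471573
  2  |  dp/dt·Δt = +0.014152  |  p_2 = 0.485724
  3  |  dp/dt·Δt = +0.004493  |  p_3 = 0.490217

0.490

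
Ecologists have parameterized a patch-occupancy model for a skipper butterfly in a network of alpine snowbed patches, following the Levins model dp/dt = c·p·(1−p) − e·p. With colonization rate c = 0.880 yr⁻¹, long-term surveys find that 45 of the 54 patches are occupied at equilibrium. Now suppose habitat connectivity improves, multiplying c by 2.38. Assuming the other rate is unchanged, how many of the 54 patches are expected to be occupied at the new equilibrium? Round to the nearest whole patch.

Observed p* = 45/54 = 0.83333.
Balance c(1−p*) = e gives e = 0.880×(1 − 0.83333) = 0.14667.
New p* = 1 − e/c = 1 − 0.14667/2.09440 = 0.92997.
Expected occupied = 54 × 0.92997 = 50.22 ≈ 50.

50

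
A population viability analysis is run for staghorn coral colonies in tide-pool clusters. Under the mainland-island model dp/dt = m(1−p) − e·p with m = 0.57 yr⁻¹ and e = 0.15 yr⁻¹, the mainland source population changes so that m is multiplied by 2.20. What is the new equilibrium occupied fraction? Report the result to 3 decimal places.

Before: p* = 0.57/(0.57+0.15) = 0.7917.
After: m = 1.254, e = 0.15; p* = 1.254/1.4040 = 0.8932.

0.893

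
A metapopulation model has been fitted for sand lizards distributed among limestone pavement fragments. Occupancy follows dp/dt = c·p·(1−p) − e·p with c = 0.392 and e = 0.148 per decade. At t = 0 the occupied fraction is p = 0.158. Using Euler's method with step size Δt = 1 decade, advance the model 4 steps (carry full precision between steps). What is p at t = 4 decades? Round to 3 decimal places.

0.290

Update rule: p ← p + [c·p·(1−p) − e·p]·Δt with Δt = 1.
p: 0.15800 → 0.18677  (Δp = +0.02877)
p: 0.18677 → 0.21866  (Δp = +0.03190)
p: 0.21866 → 0.25327  (Δp = +0.03461)
p: 0.25327 → 0.28993  (Δp = +0.03665)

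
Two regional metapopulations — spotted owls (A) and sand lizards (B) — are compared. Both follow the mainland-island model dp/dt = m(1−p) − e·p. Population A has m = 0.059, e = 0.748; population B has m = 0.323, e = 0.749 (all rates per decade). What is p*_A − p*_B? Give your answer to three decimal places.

-0.228

A: p*_A = m/(m+e) = 0.059/0.8070 = 0.0731.
B: p*_B = 0.323/1.0720 = 0.3013.
p*_A − p*_B = 0.0731 − 0.3013 = -0.2282.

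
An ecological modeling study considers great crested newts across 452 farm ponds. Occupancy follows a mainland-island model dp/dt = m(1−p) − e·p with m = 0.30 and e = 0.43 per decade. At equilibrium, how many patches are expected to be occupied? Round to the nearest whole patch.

186

p* = m/(m+e) = 0.30/0.7300 = 0.4110.
Expected occupied patches = N × p* = 452 × 0.4110 = 185.75 ≈ 186.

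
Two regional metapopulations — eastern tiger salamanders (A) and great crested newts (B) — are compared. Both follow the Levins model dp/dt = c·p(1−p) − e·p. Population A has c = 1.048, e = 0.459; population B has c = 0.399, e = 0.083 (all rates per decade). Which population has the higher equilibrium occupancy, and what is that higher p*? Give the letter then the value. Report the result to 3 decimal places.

B, 0.792

A: p*_A = 1 − 0.459/1.048 = 0.5620.
B: p*_B = 1 − 0.083/0.399 = 0.7920.
B is higher at 0.7920.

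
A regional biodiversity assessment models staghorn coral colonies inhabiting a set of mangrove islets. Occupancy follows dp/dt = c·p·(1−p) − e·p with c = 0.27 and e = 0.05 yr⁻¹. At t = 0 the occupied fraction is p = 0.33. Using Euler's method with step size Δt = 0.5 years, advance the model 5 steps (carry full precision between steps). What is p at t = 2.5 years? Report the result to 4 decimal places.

0.4406

Update rule: p ← p + [c·p·(1−p) − e·p]·Δt with Δt = 0.5.
step 1: Δp = +0.02160, p = 0.35160
step 2: Δp = +0.02199, p = 0.37359
step 3: Δp = +0.02225, p = 0.39584
step 4: Δp = +0.02239, p = 0.41823
step 5: Δp = +0.02239, p = 0.44062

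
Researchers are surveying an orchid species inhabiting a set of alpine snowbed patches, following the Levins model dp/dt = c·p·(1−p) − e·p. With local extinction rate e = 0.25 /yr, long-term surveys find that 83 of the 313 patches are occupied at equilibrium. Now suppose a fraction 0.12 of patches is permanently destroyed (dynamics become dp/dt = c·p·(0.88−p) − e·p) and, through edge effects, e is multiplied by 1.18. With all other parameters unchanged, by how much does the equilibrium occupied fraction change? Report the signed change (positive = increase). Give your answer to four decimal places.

Observed p* = 83/313 = 0.26518.
Balance c(1−p*) = e gives c = e/(1 − 0.26518) = 0.25/0.73482 = 0.34022.
New p* = 0.88 − e/c = 0.88 − 0.29500/0.34022 = 0.01291.
Δp* = 0.01291 − 0.26518 = -0.25227.

-0.2523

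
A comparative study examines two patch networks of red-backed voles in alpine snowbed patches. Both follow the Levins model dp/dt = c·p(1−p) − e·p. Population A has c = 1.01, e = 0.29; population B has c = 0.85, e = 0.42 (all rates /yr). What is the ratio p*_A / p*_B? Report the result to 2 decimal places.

A: p*_A = 1 − 0.29/1.01 = 0.7129.
B: p*_B = 1 − 0.42/0.85 = 0.5059.
p*_A / p*_B = 0.7129/0.5059 = 1.4092.

1.41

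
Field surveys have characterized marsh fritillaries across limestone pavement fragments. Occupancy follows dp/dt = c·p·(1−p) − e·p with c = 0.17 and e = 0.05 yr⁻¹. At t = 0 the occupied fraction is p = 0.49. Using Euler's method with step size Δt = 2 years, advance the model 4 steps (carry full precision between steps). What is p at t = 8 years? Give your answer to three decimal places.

Update rule: p ← p + [c·p·(1−p) − e·p]·Δt with Δt = 2.
t = 2: p = 0.49000 + (+0.03597) = 0.52597
t = 4: p = 0.52597 + (+0.03217) = 0.55814
t = 6: p = 0.55814 + (+0.02804) = 0.58618
t = 8: p = 0.58618 + (+0.02386) = 0.61003

0.610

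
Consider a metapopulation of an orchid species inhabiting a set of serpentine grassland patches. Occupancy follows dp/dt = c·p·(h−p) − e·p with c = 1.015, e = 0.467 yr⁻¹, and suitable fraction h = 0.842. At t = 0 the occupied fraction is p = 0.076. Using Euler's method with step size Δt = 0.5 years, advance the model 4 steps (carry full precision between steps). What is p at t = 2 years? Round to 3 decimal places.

Update rule: p ← p + [c·p·(h−p) − e·p]·Δt with Δt = 0.5.
step 1: Δp = +0.01180, p = 0.08780
step 2: Δp = +0.01310, p = 0.10090
step 3: Δp = +0.01439, p = 0.11529
step 4: Δp = +0.01560, p = 0.13089

0.131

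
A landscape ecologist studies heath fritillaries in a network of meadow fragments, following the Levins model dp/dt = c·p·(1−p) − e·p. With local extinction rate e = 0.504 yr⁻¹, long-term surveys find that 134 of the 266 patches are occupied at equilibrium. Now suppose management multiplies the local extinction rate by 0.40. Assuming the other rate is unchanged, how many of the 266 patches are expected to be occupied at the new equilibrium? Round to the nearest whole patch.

Observed p* = 134/266 = 0.50376.
Balance c(1−p*) = e gives c = e/(1 − 0.50376) = 0.504/0.49624 = 1.01564.
New p* = 1 − e/c = 1 − 0.20160/1.01564 = 0.80150.
Expected occupied = 266 × 0.80150 = 213.20 ≈ 213.

213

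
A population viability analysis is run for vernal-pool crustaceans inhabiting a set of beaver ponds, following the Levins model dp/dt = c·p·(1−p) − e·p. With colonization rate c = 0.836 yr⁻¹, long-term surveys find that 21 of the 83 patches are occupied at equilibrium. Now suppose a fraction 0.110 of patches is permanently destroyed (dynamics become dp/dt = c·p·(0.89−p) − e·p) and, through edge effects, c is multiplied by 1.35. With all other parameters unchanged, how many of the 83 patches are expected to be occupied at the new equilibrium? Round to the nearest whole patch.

Observed p* = 21/83 = 0.25301.
Balance c(1−p*) = e gives e = 0.836×(1 − 0.25301) = 0.62448.
New p* = 0.89 − e/c = 0.89 − 0.62448/1.12860 = 0.33668.
Expected occupied = 83 × 0.33668 = 27.94 ≈ 28.

28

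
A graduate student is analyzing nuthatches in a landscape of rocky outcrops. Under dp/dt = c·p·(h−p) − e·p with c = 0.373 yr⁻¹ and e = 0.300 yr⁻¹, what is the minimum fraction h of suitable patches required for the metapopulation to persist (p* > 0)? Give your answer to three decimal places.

p* = h − e/c is positive only when h > e/c.
h_min = e/c = 0.300/0.373 = 0.8043.

0.804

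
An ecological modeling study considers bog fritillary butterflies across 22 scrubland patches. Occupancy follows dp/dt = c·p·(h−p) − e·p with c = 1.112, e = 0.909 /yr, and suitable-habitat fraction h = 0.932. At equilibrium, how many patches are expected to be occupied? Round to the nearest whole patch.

p* = h − e/c = 0.932 − 0.8174 = 0.1146.
Expected occupied patches = N × p* = 22 × 0.1146 = 2.52 ≈ 3.

3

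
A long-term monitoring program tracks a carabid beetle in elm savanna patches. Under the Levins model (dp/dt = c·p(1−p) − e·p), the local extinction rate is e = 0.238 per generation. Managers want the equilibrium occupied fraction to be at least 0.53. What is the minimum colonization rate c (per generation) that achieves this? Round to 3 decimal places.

p* = 1 − e/c ≥ 0.53 requires e/c ≤ 0.4700, i.e. c ≥ e/0.4700.
c_min = 0.238/0.4700 = 0.5064.

0.506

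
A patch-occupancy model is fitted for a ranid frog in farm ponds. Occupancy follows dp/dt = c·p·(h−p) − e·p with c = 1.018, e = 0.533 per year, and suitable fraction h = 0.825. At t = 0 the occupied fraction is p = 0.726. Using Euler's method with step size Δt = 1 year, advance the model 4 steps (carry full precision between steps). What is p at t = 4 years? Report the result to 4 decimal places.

Update rule: p ← p + [c·p·(h−p) − e·p]·Δt with Δt = 1.
p: 0.72600 → 0.41221  (Δp = -0.31379)
p: 0.41221 → 0.36572  (Δp = -0.04649)
p: 0.36572 → 0.34178  (Δp = -0.02394)
p: 0.34178 → 0.32774  (Δp = -0.01404)

0.3277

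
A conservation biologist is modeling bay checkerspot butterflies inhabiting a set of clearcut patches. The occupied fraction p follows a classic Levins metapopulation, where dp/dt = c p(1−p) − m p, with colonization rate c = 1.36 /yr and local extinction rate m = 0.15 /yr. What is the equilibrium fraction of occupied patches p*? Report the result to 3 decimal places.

0.890

Setting dp/dt = 0 and dividing through by p* gives c·(1−p*) = m.
So p* = 1 − m/c = 1 − 0.15/1.36 = 1 − 0.1103 = 0.8897.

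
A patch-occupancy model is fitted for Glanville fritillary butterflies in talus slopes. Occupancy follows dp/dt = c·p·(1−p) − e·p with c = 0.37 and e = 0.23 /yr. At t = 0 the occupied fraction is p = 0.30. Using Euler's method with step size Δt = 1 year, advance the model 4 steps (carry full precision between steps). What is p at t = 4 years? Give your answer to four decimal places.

Update rule: p ← p + [c·p·(1−p) − e·p]·Δt with Δt = 1.
step 1: Δp = +0.00870, p = 0.30870
step 2: Δp = +0.00796, p = 0.31666
step 3: Δp = +0.00723, p = 0.32389
step 4: Δp = +0.00653, p = 0.33042

0.3304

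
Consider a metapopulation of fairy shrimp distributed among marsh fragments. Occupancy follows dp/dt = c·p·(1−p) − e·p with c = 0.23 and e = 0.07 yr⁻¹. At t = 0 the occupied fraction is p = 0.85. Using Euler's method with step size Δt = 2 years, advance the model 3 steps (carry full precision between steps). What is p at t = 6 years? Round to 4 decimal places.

0.7347

Update rule: p ← p + [c·p·(1−p) − e·p]·Δt with Δt = 2.
  1  |  dp/dt·Δt = -0.060350  |  p_1 = 0.789650
  2  |  dp/dt·Δt = -0.034144  |  p_2 = 0.755506
  3  |  dp/dt·Δt = -0.020801  |  p_3 = 0.734705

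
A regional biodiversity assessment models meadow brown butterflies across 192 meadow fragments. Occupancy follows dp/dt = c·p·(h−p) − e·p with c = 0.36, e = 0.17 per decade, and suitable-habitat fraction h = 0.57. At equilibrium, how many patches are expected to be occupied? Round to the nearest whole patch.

p* = h − e/c = 0.57 − 0.4722 = 0.0978.
Expected occupied patches = N × p* = 192 × 0.0978 = 18.77 ≈ 19.

19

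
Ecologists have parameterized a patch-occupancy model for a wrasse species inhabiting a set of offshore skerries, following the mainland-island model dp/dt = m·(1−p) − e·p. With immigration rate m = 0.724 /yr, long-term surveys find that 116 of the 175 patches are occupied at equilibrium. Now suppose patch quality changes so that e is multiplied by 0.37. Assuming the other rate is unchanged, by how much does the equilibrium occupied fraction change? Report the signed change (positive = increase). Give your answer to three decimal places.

Observed p* = 116/175 = 0.66286.
Balance m(1−p*) = e·p* gives e = m(1−p*)/p* = 0.724×0.33714/0.66286 = 0.36824.
New p* = m/(m+e) = 0.72400/(0.72400+0.13625) = 0.84162.
Δp* = 0.84162 − 0.66286 = +0.17876.

0.179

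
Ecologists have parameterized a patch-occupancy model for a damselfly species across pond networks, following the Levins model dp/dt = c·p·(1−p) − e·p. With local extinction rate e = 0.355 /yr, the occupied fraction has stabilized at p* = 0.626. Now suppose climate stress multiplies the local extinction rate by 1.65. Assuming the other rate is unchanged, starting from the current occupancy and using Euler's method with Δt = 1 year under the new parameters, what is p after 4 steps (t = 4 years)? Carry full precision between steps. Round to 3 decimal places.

0.402

Balance c(1−p*) = e gives c = e/(1 − 0.62600) = 0.355/0.37400 = 0.94920.
Starting from p₀ = 0.62600; update p ← p + (dp/dt)·Δt with the new parameters.
t = 1: p = 0.62600 + (-0.14445) = 0.48155
t = 2: p = 0.48155 + (-0.04509) = 0.43646
t = 3: p = 0.43646 + (-0.02219) = 0.41427
t = 4: p = 0.41427 + (-0.01234) = 0.40193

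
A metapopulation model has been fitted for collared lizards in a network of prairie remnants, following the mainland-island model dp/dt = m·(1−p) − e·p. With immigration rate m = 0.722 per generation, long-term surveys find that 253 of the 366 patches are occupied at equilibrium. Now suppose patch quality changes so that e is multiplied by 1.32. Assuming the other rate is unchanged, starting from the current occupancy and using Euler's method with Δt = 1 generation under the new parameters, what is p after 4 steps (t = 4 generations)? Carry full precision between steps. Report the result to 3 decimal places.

Observed p* = 253/366 = 0.69126.
Balance m(1−p*) = e·p* gives e = m(1−p*)/p* = 0.722×0.30874/0.69126 = 0.32247.
Starting from p₀ = 0.69126; update p ← p + (dp/dt)·Δt with the new parameters.
t = 1: p = 0.69126 + (-0.07133) = 0.61992
t = 2: p = 0.61992 + (+0.01053) = 0.63046
t = 3: p = 0.63046 + (-0.00156) = 0.62890
t = 4: p = 0.62890 + (+0.00023) = 0.62913

0.629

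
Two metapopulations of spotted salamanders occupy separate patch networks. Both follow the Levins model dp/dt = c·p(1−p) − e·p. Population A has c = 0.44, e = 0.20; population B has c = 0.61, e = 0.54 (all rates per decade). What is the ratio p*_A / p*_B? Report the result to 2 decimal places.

4.75

A: p*_A = 1 − 0.20/0.44 = 0.5455.
B: p*_B = 1 − 0.54/0.61 = 0.1148.
p*_A / p*_B = 0.5455/0.1148 = 4.7532.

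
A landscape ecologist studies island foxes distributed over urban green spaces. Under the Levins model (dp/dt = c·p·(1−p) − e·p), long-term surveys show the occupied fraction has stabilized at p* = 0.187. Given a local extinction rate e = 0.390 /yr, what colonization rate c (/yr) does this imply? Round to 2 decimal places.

At equilibrium c(1−p*) = e, so c = e/(1−p*).
c = 0.390/(1 − 0.187) = 0.390/0.8130 = 0.4797.

0.48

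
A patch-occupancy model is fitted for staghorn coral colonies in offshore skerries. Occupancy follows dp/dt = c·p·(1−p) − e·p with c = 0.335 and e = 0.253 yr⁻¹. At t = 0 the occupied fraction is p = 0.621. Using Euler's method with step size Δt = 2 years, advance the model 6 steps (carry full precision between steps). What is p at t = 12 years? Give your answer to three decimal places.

0.297

Update rule: p ← p + [c·p·(1−p) − e·p]·Δt with Δt = 2.
step 1: Δp = -0.15654, p = 0.46446
step 2: Δp = -0.06837, p = 0.39610
step 3: Δp = -0.04016, p = 0.35594
step 4: Δp = -0.02651, p = 0.32943
step 5: Δp = -0.01868, p = 0.31075
step 6: Δp = -0.01373, p = 0.29701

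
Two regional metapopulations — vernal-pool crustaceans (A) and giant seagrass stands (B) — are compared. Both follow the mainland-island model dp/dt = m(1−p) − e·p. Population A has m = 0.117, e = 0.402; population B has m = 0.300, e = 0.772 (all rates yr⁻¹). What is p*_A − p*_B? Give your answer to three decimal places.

A: p*_A = m/(m+e) = 0.117/0.5190 = 0.2254.
B: p*_B = 0.300/1.0720 = 0.2799.
p*_A − p*_B = 0.2254 − 0.2799 = -0.0544.

-0.054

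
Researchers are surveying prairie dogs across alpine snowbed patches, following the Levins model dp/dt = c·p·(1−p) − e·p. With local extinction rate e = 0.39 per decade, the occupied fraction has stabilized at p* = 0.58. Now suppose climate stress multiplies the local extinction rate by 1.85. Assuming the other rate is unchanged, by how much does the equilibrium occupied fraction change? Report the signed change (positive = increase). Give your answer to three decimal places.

-0.357

Balance c(1−p*) = e gives c = e/(1 − 0.58000) = 0.39/0.42000 = 0.92857.
New p* = 1 − e/c = 1 − 0.72150/0.92857 = 0.22300.
Δp* = 0.22300 − 0.58000 = -0.35700.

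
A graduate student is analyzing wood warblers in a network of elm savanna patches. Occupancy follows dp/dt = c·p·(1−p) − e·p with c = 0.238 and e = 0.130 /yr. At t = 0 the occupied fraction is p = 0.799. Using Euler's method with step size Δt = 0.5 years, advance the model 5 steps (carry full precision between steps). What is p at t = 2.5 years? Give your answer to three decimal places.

0.671

Update rule: p ← p + [c·p·(1−p) − e·p]·Δt with Δt = 0.5.
  1  |  dp/dt·Δt = -0.032824  |  p_1 = 0.766176
  2  |  dp/dt·Δt = -0.028483  |  p_2 = 0.737694
  3  |  dp/dt·Δt = -0.024923  |  p_3 = 0.712770
  4  |  dp/dt·Δt = -0.021967  |  p_4 = 0.690803
  5  |  dp/dt·Δt = -0.019484  |  p_5 = 0.671318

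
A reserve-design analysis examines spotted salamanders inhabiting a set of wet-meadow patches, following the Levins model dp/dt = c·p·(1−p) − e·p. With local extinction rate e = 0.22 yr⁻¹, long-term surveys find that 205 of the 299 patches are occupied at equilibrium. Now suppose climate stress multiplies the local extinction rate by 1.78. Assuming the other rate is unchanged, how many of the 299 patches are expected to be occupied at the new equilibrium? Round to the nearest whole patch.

Observed p* = 205/299 = 0.68562.
Balance c(1−p*) = e gives c = e/(1 − 0.68562) = 0.22/0.31438 = 0.69979.
New p* = 1 − e/c = 1 − 0.39160/0.69979 = 0.44040.
Expected occupied = 299 × 0.44040 = 131.68 ≈ 132.

132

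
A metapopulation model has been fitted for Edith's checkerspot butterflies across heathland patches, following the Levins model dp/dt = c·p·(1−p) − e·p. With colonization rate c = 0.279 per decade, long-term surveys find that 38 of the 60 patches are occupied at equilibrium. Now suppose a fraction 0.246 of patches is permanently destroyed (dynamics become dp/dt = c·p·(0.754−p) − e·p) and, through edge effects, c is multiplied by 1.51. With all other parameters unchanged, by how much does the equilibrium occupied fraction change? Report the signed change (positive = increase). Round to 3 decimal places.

-0.122

Observed p* = 38/60 = 0.63333.
Balance c(1−p*) = e gives e = 0.279×(1 − 0.63333) = 0.10230.
New p* = 0.754 − e/c = 0.754 − 0.10230/0.42129 = 0.51117.
Δp* = 0.51117 − 0.63333 = -0.12216.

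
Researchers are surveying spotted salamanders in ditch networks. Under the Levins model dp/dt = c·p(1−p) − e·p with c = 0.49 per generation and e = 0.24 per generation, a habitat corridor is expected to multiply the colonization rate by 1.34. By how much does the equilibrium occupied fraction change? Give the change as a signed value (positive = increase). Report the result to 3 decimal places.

0.124

Before: p* = 1 − 0.24/0.49 = 0.5102.
After the change, c = 0.6566, e = 0.24, so p* = 1 − 0.24/0.6566 = 0.6345.
Δp* = 0.6345 − 0.5102 = +0.1243.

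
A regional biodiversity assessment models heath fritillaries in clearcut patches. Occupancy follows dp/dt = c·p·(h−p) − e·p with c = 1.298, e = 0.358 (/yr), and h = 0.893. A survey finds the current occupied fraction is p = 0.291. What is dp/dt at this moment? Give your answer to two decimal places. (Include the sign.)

Colonization term: c·p·(h−p) = 1.298×0.291×0.6020 = 0.22739.
Extinction term: e·p = 0.10418.
dp/dt = 0.22739 − 0.10418 = 0.12321.

0.12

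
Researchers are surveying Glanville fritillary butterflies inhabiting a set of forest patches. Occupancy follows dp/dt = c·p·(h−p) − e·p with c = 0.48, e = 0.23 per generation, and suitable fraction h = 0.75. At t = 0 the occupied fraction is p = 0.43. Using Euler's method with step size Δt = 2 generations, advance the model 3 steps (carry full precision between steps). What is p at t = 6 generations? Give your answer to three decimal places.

0.312

Update rule: p ← p + [c·p·(h−p) − e·p]·Δt with Δt = 2.
p: 0.43000 → 0.36430  (Δp = -0.06570)
p: 0.36430 → 0.33161  (Δp = -0.03269)
p: 0.33161 → 0.31226  (Δp = -0.01935)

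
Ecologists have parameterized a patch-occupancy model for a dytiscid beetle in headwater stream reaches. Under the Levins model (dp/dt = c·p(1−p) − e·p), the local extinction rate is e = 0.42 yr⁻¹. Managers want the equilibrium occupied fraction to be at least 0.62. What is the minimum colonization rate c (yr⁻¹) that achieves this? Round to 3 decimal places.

1.105

p* = 1 − e/c ≥ 0.62 requires e/c ≤ 0.3800, i.e. c ≥ e/0.3800.
c_min = 0.42/0.3800 = 1.1053.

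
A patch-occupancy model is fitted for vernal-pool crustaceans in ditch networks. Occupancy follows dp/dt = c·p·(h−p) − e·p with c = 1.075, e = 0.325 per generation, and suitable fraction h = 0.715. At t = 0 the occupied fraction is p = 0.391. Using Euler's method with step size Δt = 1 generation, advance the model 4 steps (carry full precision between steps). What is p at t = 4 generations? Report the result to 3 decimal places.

0.410

Update rule: p ← p + [c·p·(h−p) − e·p]·Δt with Δt = 1.
t = 1: p = 0.39100 + (+0.00911) = 0.40011
t = 2: p = 0.40011 + (+0.00540) = 0.40551
t = 3: p = 0.40551 + (+0.00312) = 0.40864
t = 4: p = 0.40864 + (+0.00177) = 0.41041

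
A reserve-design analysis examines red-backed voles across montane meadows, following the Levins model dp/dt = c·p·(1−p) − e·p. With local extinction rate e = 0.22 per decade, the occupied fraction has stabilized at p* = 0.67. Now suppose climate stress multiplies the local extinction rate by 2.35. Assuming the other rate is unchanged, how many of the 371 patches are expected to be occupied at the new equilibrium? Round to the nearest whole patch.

Balance c(1−p*) = e gives c = e/(1 − 0.67000) = 0.22/0.33000 = 0.66667.
New p* = 1 − e/c = 1 − 0.51700/0.66667 = 0.22450.
Expected occupied = 371 × 0.22450 = 83.29 ≈ 83.

83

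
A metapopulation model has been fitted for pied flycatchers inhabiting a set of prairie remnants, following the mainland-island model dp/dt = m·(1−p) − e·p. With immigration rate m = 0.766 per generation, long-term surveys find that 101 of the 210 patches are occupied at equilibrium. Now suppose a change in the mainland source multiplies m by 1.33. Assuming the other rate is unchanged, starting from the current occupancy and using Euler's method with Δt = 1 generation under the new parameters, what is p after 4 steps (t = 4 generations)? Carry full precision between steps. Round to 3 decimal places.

0.516

Observed p* = 101/210 = 0.48095.
Balance m(1−p*) = e·p* gives e = m(1−p*)/p* = 0.766×0.51905/0.48095 = 0.82667.
Starting from p₀ = 0.48095; update p ← p + (dp/dt)·Δt with the new parameters.
t = 1: p = 0.48095 + (+0.13120) = 0.61216
t = 2: p = 0.61216 + (-0.11093) = 0.50123
t = 3: p = 0.50123 + (+0.09378) = 0.59501
t = 4: p = 0.59501 + (-0.07929) = 0.51572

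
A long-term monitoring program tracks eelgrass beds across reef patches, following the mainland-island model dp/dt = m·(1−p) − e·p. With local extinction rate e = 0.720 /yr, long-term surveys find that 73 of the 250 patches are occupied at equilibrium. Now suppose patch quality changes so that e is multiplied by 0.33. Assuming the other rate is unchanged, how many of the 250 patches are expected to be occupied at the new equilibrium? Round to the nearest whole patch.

Observed p* = 73/250 = 0.29200.
Balance m(1−p*) = e·p* gives m = e·p*/(1−p*) = 0.720×0.29200/0.70800 = 0.29695.
New p* = m/(m+e) = 0.29695/(0.29695+0.23760) = 0.55551.
Expected occupied = 250 × 0.55551 = 138.88 ≈ 139.

139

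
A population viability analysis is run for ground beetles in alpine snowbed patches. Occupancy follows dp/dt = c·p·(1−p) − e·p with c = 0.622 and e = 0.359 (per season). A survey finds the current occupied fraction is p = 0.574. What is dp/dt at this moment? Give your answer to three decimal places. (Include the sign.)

-0.054

Colonization term: c·p·(1−p) = 0.622×0.574×0.4260 = 0.15209.
Extinction term: e·p = 0.20607.
dp/dt = 0.15209 − 0.20607 = -0.05397.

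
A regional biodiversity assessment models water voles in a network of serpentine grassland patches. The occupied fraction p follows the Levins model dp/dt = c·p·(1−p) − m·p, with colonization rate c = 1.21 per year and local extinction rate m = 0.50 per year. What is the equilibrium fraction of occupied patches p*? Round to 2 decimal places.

Setting dp/dt = 0 and dividing through by p* gives c·(1−p*) = m.
So p* = 1 − m/c = 1 − 0.50/1.21 = 1 − 0.4132 = 0.5868.

0.59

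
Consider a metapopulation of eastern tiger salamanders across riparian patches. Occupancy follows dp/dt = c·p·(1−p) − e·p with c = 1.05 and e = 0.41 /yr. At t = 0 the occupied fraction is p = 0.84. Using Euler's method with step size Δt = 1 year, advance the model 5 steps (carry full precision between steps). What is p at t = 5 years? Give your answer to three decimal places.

Update rule: p ← p + [c·p·(1−p) − e·p]·Δt with Δt = 1.
  1  |  dp/dt·Δt = -0.203280  |  p_1 = 0.636720
  2  |  dp/dt·Δt = -0.018182  |  p_2 = 0.618538
  3  |  dp/dt·Δt = -0.005854  |  p_3 = 0.612684
  4  |  dp/dt·Δt = -0.002033  |  p_4 = 0.610651
  5  |  dp/dt·Δt = -0.000723  |  p_5 = 0.609928

0.610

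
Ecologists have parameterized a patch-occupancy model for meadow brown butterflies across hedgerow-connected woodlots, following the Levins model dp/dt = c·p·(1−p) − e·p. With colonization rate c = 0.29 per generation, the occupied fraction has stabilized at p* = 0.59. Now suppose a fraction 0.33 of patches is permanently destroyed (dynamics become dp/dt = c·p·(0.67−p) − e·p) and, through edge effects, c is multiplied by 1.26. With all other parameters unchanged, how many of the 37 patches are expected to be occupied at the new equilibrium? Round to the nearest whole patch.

13

Balance c(1−p*) = e gives e = 0.29×(1 − 0.59000) = 0.11890.
New p* = 0.67 − e/c = 0.67 − 0.11890/0.36540 = 0.34460.
Expected occupied = 37 × 0.34460 = 12.75 ≈ 13.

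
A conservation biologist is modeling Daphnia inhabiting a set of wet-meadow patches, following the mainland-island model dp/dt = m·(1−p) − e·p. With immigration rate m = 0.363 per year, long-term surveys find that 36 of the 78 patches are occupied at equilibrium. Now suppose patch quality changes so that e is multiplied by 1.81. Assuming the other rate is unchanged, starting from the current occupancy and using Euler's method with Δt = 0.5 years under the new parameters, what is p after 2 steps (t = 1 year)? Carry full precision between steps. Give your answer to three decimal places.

Observed p* = 36/78 = 0.46154.
Balance m(1−p*) = e·p* gives e = m(1−p*)/p* = 0.363×0.53846/0.46154 = 0.42350.
Starting from p₀ = 0.46154; update p ← p + (dp/dt)·Δt with the new parameters.
  1  |  dp/dt·Δt = -0.079162  |  p_1 = 0.382377
  2  |  dp/dt·Δt = -0.034454  |  p_2 = 0.347923

0.348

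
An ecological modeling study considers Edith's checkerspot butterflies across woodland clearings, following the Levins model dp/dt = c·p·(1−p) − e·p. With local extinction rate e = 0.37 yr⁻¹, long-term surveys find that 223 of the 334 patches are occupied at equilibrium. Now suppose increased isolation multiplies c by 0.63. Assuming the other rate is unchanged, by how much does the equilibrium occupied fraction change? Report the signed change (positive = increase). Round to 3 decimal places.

-0.195

Observed p* = 223/334 = 0.66766.
Balance c(1−p*) = e gives c = e/(1 − 0.66766) = 0.37/0.33234 = 1.11332.
New p* = 1 − e/c = 1 − 0.37000/0.70139 = 0.47248.
Δp* = 0.47248 − 0.66766 = -0.19518.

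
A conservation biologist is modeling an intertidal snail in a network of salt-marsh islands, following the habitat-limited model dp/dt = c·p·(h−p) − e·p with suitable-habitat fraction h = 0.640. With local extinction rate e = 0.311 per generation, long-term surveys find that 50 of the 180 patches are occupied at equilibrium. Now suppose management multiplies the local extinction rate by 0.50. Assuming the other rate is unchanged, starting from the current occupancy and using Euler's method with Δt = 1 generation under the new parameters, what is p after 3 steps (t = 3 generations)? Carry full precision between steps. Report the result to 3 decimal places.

0.390

Observed p* = 50/180 = 0.27778.
Balance c(h−p*) = e gives c = e/(0.64 − 0.27778) = 0.311/0.36222 = 0.85859.
Starting from p₀ = 0.27778; update p ← p + (dp/dt)·Δt with the new parameters.
p: 0.27778 → 0.32097  (Δp = +0.04319)
p: 0.32097 → 0.35898  (Δp = +0.03801)
p: 0.35898 → 0.38977  (Δp = +0.03079)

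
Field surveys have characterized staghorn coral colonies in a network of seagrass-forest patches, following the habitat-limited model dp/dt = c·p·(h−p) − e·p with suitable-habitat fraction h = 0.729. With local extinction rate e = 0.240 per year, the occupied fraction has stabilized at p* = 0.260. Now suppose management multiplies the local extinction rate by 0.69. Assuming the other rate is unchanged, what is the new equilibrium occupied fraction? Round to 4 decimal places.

0.4054

Balance c(h−p*) = e gives c = e/(0.729 − 0.26000) = 0.240/0.46900 = 0.51173.
New p* = 0.729 − e/c = 0.729 − 0.16560/0.51173 = 0.40539.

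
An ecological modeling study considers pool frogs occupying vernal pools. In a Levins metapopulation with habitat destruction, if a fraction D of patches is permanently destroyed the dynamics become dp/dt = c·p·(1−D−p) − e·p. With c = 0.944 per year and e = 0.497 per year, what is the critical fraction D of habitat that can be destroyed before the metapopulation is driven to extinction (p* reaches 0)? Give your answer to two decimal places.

0.47

The nontrivial equilibrium is p* = (1−D) − e/c; extinction occurs when this hits zero.
So D_crit = 1 − e/c = 1 − 0.497/0.944 = 1 − 0.5265 = 0.4735.
Note this equals the original equilibrium occupancy — the Levins extinction-debt result.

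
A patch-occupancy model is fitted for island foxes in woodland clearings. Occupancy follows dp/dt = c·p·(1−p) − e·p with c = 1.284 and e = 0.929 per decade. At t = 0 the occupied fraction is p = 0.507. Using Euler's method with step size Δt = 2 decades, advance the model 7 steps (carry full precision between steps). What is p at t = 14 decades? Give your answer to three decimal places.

Update rule: p ← p + [c·p·(1−p) − e·p]·Δt with Δt = 2.
step 1: Δp = -0.30013, p = 0.20687
step 2: Δp = +0.03698, p = 0.24385
step 3: Δp = +0.02043, p = 0.26428
step 4: Δp = +0.00828, p = 0.27256
step 5: Δp = +0.00274, p = 0.27530
step 6: Δp = +0.00083, p = 0.27614
step 7: Δp = +0.00024, p = 0.27638

0.276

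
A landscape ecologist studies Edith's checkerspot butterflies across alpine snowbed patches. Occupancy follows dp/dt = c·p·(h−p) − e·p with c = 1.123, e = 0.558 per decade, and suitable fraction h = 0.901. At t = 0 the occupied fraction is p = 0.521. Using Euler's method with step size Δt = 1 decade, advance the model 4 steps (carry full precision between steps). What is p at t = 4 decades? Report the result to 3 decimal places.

Update rule: p ← p + [c·p·(h−p) − e·p]·Δt with Δt = 1.
p: 0.52100 → 0.45261  (Δp = -0.06839)
p: 0.45261 → 0.42796  (Δp = -0.02465)
p: 0.42796 → 0.41650  (Δp = -0.01146)
p: 0.41650 → 0.41071  (Δp = -0.00579)

0.411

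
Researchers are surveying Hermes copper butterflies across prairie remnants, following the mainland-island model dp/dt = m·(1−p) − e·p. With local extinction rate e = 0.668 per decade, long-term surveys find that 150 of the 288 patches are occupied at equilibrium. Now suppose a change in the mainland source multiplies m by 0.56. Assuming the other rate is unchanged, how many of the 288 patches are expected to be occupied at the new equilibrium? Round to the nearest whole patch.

109

Observed p* = 150/288 = 0.52083.
Balance m(1−p*) = e·p* gives m = e·p*/(1−p*) = 0.668×0.52083/0.47917 = 0.72608.
New p* = m/(m+e) = 0.40660/(0.40660+0.66800) = 0.37837.
Expected occupied = 288 × 0.37837 = 108.97 ≈ 109.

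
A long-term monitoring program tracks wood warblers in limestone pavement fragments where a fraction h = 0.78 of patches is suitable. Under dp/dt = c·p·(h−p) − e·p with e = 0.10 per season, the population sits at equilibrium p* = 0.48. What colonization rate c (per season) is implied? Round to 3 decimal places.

At equilibrium c(h−p*) = e, so c = e/(h−p*).
c = 0.10/(0.78 − 0.48) = 0.10/0.3000 = 0.3333.

0.333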